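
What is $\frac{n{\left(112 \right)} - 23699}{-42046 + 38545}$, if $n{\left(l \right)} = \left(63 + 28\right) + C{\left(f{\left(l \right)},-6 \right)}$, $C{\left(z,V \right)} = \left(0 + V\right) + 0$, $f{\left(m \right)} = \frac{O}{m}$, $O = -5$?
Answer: $\frac{23614}{3501} \approx 6.7449$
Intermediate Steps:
$f{\left(m \right)} = - \frac{5}{m}$
$C{\left(z,V \right)} = V$ ($C{\left(z,V \right)} = V + 0 = V$)
$n{\left(l \right)} = 85$ ($n{\left(l \right)} = \left(63 + 28\right) - 6 = 91 - 6 = 85$)
$\frac{n{\left(112 \right)} - 23699}{-42046 + 38545} = \frac{85 - 23699}{-42046 + 38545} = - \frac{23614}{-3501} = \left(-23614\right) \left(- \frac{1}{3501}\right) = \frac{23614}{3501}$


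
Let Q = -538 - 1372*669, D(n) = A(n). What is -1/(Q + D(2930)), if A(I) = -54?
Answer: 1/918460 ≈ 1.0888e-6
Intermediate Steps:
D(n) = -54
Q = -918406 (Q = -538 - 917868 = -918406)
-1/(Q + D(2930)) = -1/(-918406 - 54) = -1/(-918460) = -1*(-1/918460) = 1/918460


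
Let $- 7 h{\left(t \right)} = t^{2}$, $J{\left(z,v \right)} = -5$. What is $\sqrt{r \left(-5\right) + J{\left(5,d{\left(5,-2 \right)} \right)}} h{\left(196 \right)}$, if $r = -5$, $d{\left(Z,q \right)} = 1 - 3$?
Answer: $- 10976 \sqrt{5} \approx -24543.0$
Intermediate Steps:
$d{\left(Z,q \right)} = -2$ ($d{\left(Z,q \right)} = 1 - 3 = -2$)
$h{\left(t \right)} = - \frac{t^{2}}{7}$
$\sqrt{r \left(-5\right) + J{\left(5,d{\left(5,-2 \right)} \right)}} h{\left(196 \right)} = \sqrt{\left(-5\right) \left(-5\right) - 5} \left(- \frac{196^{2}}{7}\right) = \sqrt{25 - 5} \left(\left(- \frac{1}{7}\right) 38416\right) = \sqrt{20} \left(-5488\right) = 2 \sqrt{5} \left(-5488\right) = - 10976 \sqrt{5}$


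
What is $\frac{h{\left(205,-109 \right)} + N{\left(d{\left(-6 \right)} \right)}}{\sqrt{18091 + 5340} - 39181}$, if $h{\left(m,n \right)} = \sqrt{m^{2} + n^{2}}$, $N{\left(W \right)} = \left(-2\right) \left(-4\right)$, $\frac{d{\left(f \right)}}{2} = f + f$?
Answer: $- \frac{156724}{767563665} - \frac{39181 \sqrt{53906}}{1535127330} - \frac{4 \sqrt{23431}}{767563665} - \frac{\sqrt{1263071486}}{1535127330} \approx -0.006154$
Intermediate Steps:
$d{\left(f \right)} = 4 f$ ($d{\left(f \right)} = 2 \left(f + f\right) = 2 \cdot 2 f = 4 f$)
$N{\left(W \right)} = 8$
$\frac{h{\left(205,-109 \right)} + N{\left(d{\left(-6 \right)} \right)}}{\sqrt{18091 + 5340} - 39181} = \frac{\sqrt{205^{2} + \left(-109\right)^{2}} + 8}{\sqrt{18091 + 5340} - 39181} = \frac{\sqrt{42025 + 11881} + 8}{\sqrt{23431} - 39181} = \frac{\sqrt{53906} + 8}{-39181 + \sqrt{23431}} = \frac{8 + \sqrt{53906}}{-39181 + \sqrt{23431}}$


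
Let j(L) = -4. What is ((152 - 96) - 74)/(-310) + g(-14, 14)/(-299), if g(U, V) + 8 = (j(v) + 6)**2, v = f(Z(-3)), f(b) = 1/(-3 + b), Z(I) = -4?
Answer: 3311/46345 ≈ 0.071442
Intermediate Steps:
v = -1/7 (v = 1/(-3 - 4) = 1/(-7) = -1/7 ≈ -0.14286)
g(U, V) = -4 (g(U, V) = -8 + (-4 + 6)**2 = -8 + 2**2 = -8 + 4 = -4)
((152 - 96) - 74)/(-310) + g(-14, 14)/(-299) = ((152 - 96) - 74)/(-310) - 4/(-299) = (56 - 74)*(-1/310) - 4*(-1/299) = -18*(-1/310) + 4/299 = 9/155 + 4/299 = 3311/46345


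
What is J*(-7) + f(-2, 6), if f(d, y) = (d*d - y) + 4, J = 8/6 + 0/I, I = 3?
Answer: -22/3 ≈ -7.3333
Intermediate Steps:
J = 4/3 (J = 8/6 + 0/3 = 8*(⅙) + 0*(⅓) = 4/3 + 0 = 4/3 ≈ 1.3333)
f(d, y) = 4 + d² - y (f(d, y) = (d² - y) + 4 = 4 + d² - y)
J*(-7) + f(-2, 6) = (4/3)*(-7) + (4 + (-2)² - 1*6) = -28/3 + (4 + 4 - 6) = -28/3 + 2 = -22/3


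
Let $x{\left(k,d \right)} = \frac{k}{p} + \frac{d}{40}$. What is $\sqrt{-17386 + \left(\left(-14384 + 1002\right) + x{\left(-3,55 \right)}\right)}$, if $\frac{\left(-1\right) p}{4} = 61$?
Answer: $\frac{i \sqrt{1831721054}}{244} \approx 175.4 i$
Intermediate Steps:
$p = -244$ ($p = \left(-4\right) 61 = -244$)
$x{\left(k,d \right)} = - \frac{k}{244} + \frac{d}{40}$ ($x{\left(k,d \right)} = \frac{k}{-244} + \frac{d}{40} = k \left(- \frac{1}{244}\right) + d \frac{1}{40} = - \frac{k}{244} + \frac{d}{40}$)
$\sqrt{-17386 + \left(\left(-14384 + 1002\right) + x{\left(-3,55 \right)}\right)} = \sqrt{-17386 + \left(\left(-14384 + 1002\right) + \left(\left(- \frac{1}{244}\right) \left(-3\right) + \frac{1}{40} \cdot 55\right)\right)} = \sqrt{-17386 + \left(-13382 + \left(\frac{3}{244} + \frac{11}{8}\right)\right)} = \sqrt{-17386 + \left(-13382 + \frac{677}{488}\right)} = \sqrt{-17386 - \frac{6529739}{488}} = \sqrt{- \frac{15014107}{488}} = \frac{i \sqrt{1831721054}}{244}$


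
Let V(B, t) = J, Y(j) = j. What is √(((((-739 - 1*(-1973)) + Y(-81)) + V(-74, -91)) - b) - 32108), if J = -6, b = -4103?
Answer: I*√26858 ≈ 163.88*I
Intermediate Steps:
V(B, t) = -6
√(((((-739 - 1*(-1973)) + Y(-81)) + V(-74, -91)) - b) - 32108) = √(((((-739 - 1*(-1973)) - 81) - 6) - 1*(-4103)) - 32108) = √(((((-739 + 1973) - 81) - 6) + 4103) - 32108) = √((((1234 - 81) - 6) + 4103) - 32108) = √(((1153 - 6) + 4103) - 32108) = √((1147 + 4103) - 32108) = √(5250 - 32108) = √(-26858) = I*√26858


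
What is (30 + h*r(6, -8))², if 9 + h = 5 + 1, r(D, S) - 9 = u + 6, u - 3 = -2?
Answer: 324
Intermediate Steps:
u = 1 (u = 3 - 2 = 1)
r(D, S) = 16 (r(D, S) = 9 + (1 + 6) = 9 + 7 = 16)
h = -3 (h = -9 + (5 + 1) = -9 + 6 = -3)
(30 + h*r(6, -8))² = (30 - 3*16)² = (30 - 48)² = (-18)² = 324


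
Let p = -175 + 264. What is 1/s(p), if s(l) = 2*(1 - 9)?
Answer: -1/16 ≈ -0.062500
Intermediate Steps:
p = 89
s(l) = -16 (s(l) = 2*(-8) = -16)
1/s(p) = 1/(-16) = -1/16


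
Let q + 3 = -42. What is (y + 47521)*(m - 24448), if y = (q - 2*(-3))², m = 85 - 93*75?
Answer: -1536878196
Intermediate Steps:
q = -45 (q = -3 - 42 = -45)
m = -6890 (m = 85 - 6975 = -6890)
y = 1521 (y = (-45 - 2*(-3))² = (-45 + 6)² = (-39)² = 1521)
(y + 47521)*(m - 24448) = (1521 + 47521)*(-6890 - 24448) = 49042*(-31338) = -1536878196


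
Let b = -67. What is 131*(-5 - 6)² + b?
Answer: 15784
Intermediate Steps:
131*(-5 - 6)² + b = 131*(-5 - 6)² - 67 = 131*(-11)² - 67 = 131*121 - 67 = 15851 - 67 = 15784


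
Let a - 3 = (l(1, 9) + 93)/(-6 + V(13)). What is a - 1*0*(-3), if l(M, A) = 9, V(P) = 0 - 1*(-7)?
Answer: 105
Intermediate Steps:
V(P) = 7 (V(P) = 0 + 7 = 7)
a = 105 (a = 3 + (9 + 93)/(-6 + 7) = 3 + 102/1 = 3 + 102*1 = 3 + 102 = 105)
a - 1*0*(-3) = 105 - 1*0*(-3) = 105 - 0*(-3) = 105 - 1*0 = 105 + 0 = 105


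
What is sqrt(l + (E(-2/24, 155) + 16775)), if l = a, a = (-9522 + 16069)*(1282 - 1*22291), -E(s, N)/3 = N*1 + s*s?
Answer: 5*I*sqrt(792170571)/12 ≈ 11727.0*I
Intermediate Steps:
E(s, N) = -3*N - 3*s**2 (E(s, N) = -3*(N*1 + s*s) = -3*(N + s**2) = -3*N - 3*s**2)
a = -137545923 (a = 6547*(1282 - 22291) = 6547*(-21009) = -137545923)
l = -137545923
sqrt(l + (E(-2/24, 155) + 16775)) = sqrt(-137545923 + ((-3*155 - 3*(-2/24)**2) + 16775)) = sqrt(-137545923 + ((-465 - 3*(-2*1/24)**2) + 16775)) = sqrt(-137545923 + ((-465 - 3*(-1/12)**2) + 16775)) = sqrt(-137545923 + ((-465 - 3*1/144) + 16775)) = sqrt(-137545923 + ((-465 - 1/48) + 16775)) = sqrt(-137545923 + (-22321/48 + 16775)) = sqrt(-137545923 + 782879/48) = sqrt(-6601421425/48) = 5*I*sqrt(792170571)/12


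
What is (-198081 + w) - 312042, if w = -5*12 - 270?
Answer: -510453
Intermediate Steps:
w = -330 (w = -60 - 270 = -330)
(-198081 + w) - 312042 = (-198081 - 330) - 312042 = -198411 - 312042 = -510453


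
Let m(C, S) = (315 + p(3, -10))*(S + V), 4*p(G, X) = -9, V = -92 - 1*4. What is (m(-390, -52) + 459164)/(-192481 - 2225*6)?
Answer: -412877/205831 ≈ -2.0059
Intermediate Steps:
V = -96 (V = -92 - 4 = -96)
p(G, X) = -9/4 (p(G, X) = (1/4)*(-9) = -9/4)
m(C, S) = -30024 + 1251*S/4 (m(C, S) = (315 - 9/4)*(S - 96) = 1251*(-96 + S)/4 = -30024 + 1251*S/4)
(m(-390, -52) + 459164)/(-192481 - 2225*6) = ((-30024 + (1251/4)*(-52)) + 459164)/(-192481 - 2225*6) = ((-30024 - 16263) + 459164)/(-192481 - 13350) = (-46287 + 459164)/(-205831) = 412877*(-1/205831) = -412877/205831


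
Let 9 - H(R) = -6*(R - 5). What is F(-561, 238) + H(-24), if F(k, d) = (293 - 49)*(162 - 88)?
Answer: 17891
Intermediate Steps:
F(k, d) = 18056 (F(k, d) = 244*74 = 18056)
H(R) = -21 + 6*R (H(R) = 9 - (-6)*(R - 5) = 9 - (-6)*(-5 + R) = 9 - (30 - 6*R) = 9 + (-30 + 6*R) = -21 + 6*R)
F(-561, 238) + H(-24) = 18056 + (-21 + 6*(-24)) = 18056 + (-21 - 144) = 18056 - 165 = 17891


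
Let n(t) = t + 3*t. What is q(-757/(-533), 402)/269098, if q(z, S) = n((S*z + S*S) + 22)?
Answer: 172901944/71714617 ≈ 2.4110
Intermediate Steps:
n(t) = 4*t
q(z, S) = 88 + 4*S**2 + 4*S*z (q(z, S) = 4*((S*z + S*S) + 22) = 4*((S*z + S**2) + 22) = 4*((S**2 + S*z) + 22) = 4*(22 + S**2 + S*z) = 88 + 4*S**2 + 4*S*z)
q(-757/(-533), 402)/269098 = (88 + 4*402**2 + 4*402*(-757/(-533)))/269098 = (88 + 4*161604 + 4*402*(-757*(-1/533)))*(1/269098) = (88 + 646416 + 4*402*(757/533))*(1/269098) = (88 + 646416 + 1217256/533)*(1/269098) = (345803888/533)*(1/269098) = 172901944/71714617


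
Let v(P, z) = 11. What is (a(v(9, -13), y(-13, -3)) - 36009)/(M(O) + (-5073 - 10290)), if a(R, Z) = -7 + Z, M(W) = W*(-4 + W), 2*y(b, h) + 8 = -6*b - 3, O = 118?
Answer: 71965/3822 ≈ 18.829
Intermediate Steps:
y(b, h) = -11/2 - 3*b (y(b, h) = -4 + (-6*b - 3)/2 = -4 + (-3 - 6*b)/2 = -4 + (-3/2 - 3*b) = -11/2 - 3*b)
(a(v(9, -13), y(-13, -3)) - 36009)/(M(O) + (-5073 - 10290)) = ((-7 + (-11/2 - 3*(-13))) - 36009)/(118*(-4 + 118) + (-5073 - 10290)) = ((-7 + (-11/2 + 39)) - 36009)/(118*114 - 15363) = ((-7 + 67/2) - 36009)/(13452 - 15363) = (53/2 - 36009)/(-1911) = -71965/2*(-1/1911) = 71965/3822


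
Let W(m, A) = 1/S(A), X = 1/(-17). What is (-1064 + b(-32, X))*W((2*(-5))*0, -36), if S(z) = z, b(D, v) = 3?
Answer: 1061/36 ≈ 29.472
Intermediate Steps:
X = -1/17 ≈ -0.058824
W(m, A) = 1/A
(-1064 + b(-32, X))*W((2*(-5))*0, -36) = (-1064 + 3)/(-36) = -1061*(-1/36) = 1061/36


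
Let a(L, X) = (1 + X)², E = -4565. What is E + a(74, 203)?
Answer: 37051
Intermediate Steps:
E + a(74, 203) = -4565 + (1 + 203)² = -4565 + 204² = -4565 + 41616 = 37051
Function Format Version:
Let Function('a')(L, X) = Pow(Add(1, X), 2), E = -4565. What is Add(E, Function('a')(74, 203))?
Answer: 37051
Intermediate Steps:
Add(E, Function('a')(74, 203)) = Add(-4565, Pow(Add(1, 203), 2)) = Add(-4565, Pow(204, 2)) = Add(-4565, 41616) = 37051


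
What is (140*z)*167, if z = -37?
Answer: -865060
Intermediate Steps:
(140*z)*167 = (140*(-37))*167 = -5180*167 = -865060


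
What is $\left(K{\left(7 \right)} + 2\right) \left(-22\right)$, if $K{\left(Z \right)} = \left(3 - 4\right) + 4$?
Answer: $-110$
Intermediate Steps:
$K{\left(Z \right)} = 3$ ($K{\left(Z \right)} = -1 + 4 = 3$)
$\left(K{\left(7 \right)} + 2\right) \left(-22\right) = \left(3 + 2\right) \left(-22\right) = 5 \left(-22\right) = -110$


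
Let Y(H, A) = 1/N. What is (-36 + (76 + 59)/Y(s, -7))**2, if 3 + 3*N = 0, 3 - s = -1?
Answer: 29241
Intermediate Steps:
s = 4 (s = 3 - 1*(-1) = 3 + 1 = 4)
N = -1 (N = -1 + (1/3)*0 = -1 + 0 = -1)
Y(H, A) = -1 (Y(H, A) = 1/(-1) = -1)
(-36 + (76 + 59)/Y(s, -7))**2 = (-36 + (76 + 59)/(-1))**2 = (-36 + 135*(-1))**2 = (-36 - 135)**2 = (-171)**2 = 29241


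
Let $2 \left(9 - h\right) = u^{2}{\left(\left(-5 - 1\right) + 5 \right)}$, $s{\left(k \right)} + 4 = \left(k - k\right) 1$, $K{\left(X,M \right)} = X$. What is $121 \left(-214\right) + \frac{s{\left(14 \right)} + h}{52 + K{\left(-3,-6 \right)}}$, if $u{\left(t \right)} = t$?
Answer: $- \frac{2537603}{98} \approx -25894.0$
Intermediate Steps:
$s{\left(k \right)} = -4$ ($s{\left(k \right)} = -4 + \left(k - k\right) 1 = -4 + 0 \cdot 1 = -4 + 0 = -4$)
$h = \frac{17}{2}$ ($h = 9 - \frac{\left(\left(-5 - 1\right) + 5\right)^{2}}{2} = 9 - \frac{\left(-6 + 5\right)^{2}}{2} = 9 - \frac{\left(-1\right)^{2}}{2} = 9 - \frac{1}{2} = \frac{17}{2} \approx 8.5$)
$121 \left(-214\right) + \frac{s{\left(14 \right)} + h}{52 + K{\left(-3,-6 \right)}} = 121 \left(-214\right) + \frac{-4 + \frac{17}{2}}{52 - 3} = -25894 + \frac{9}{2 \cdot 49} = -25894 + \frac{9}{2} \cdot \frac{1}{49} = -25894 + \frac{9}{98} = - \frac{2537603}{98}$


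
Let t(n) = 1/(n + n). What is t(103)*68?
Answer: 34/103 ≈ 0.33010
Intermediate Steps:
t(n) = 1/(2*n)
t(103)*68 = ((1/2)/103)*68 = ((1/2)*(1/103))*68 = (1/206)*68 = 34/103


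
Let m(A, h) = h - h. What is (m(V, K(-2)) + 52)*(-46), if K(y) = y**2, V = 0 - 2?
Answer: -2392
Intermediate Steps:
V = -2
m(A, h) = 0
(m(V, K(-2)) + 52)*(-46) = (0 + 52)*(-46) = 52*(-46) = -2392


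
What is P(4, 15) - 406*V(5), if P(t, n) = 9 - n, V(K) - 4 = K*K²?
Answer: -52380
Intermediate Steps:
V(K) = 4 + K³ (V(K) = 4 + K*K² = 4 + K³)
P(4, 15) - 406*V(5) = (9 - 1*15) - 406*(4 + 5³) = (9 - 15) - 406*(4 + 125) = -6 - 406*129 = -6 - 52374 = -52380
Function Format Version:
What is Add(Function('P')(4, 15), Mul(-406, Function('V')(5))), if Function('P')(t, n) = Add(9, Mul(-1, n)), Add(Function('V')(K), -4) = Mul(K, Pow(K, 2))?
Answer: -52380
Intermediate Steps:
Function('V')(K) = Add(4, Pow(K, 3)) (Function('V')(K) = Add(4, Mul(K, Pow(K, 2))) = Add(4, Pow(K, 3)))
Add(Function('P')(4, 15), Mul(-406, Function('V')(5))) = Add(Add(9, Mul(-1, 15)), Mul(-406, Add(4, Pow(5, 3)))) = Add(Add(9, -15), Mul(-406, Add(4, 125))) = Add(-6, Mul(-406, 129)) = Add(-6, -52374) = -52380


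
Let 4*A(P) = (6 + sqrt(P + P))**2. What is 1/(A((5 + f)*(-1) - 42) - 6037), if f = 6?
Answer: -24218/146631697 - 12*I*sqrt(106)/146631697 ≈ -0.00016516 - 8.4257e-7*I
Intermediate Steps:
A(P) = (6 + sqrt(2)*sqrt(P))**2/4 (A(P) = (6 + sqrt(P + P))**2/4 = (6 + sqrt(2*P))**2/4 = (6 + sqrt(2)*sqrt(P))**2/4)
1/(A((5 + f)*(-1) - 42) - 6037) = 1/((6 + sqrt(2)*sqrt((5 + 6)*(-1) - 42))**2/4 - 6037) = 1/((6 + sqrt(2)*sqrt(11*(-1) - 42))**2/4 - 6037) = 1/((6 + sqrt(2)*sqrt(-11 - 42))**2/4 - 6037) = 1/((6 + sqrt(2)*sqrt(-53))**2/4 - 6037) = 1/((6 + sqrt(2)*(I*sqrt(53)))**2/4 - 6037) = 1/((6 + I*sqrt(106))**2/4 - 6037) = 1/(-6037 + (6 + I*sqrt(106))**2/4)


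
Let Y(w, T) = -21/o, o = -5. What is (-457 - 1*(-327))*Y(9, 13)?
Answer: -546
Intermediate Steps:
Y(w, T) = 21/5 (Y(w, T) = -21/(-5) = -21*(-⅕) = 21/5)
(-457 - 1*(-327))*Y(9, 13) = (-457 - 1*(-327))*(21/5) = (-457 + 327)*(21/5) = -130*21/5 = -546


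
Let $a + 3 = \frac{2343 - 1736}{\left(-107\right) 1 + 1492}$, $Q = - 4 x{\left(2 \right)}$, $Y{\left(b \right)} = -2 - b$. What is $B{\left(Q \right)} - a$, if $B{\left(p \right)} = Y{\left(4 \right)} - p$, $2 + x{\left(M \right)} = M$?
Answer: $- \frac{4762}{1385} \approx -3.4383$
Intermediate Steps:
$x{\left(M \right)} = -2 + M$
$Q = 0$ ($Q = - 4 \left(-2 + 2\right) = \left(-4\right) 0 = 0$)
$B{\left(p \right)} = -6 - p$ ($B{\left(p \right)} = \left(-2 - 4\right) - p = -6 - p$)
$a = - \frac{3548}{1385}$ ($a = -3 + \frac{2343 - 1736}{\left(-107\right) 1 + 1492} = -3 + \frac{607}{-107 + 1492} = -3 + \frac{607}{1385} = - \frac{3548}{1385} \approx -2.5617$)
$B{\left(Q \right)} - a = \left(-6 - 0\right) - - \frac{3548}{1385} = \left(-6 + 0\right) + \frac{3548}{1385} = -6 + \frac{3548}{1385} = - \frac{4762}{1385}$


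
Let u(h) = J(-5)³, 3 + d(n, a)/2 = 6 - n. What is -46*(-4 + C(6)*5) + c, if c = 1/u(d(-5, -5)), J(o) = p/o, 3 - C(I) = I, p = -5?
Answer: 875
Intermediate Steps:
d(n, a) = 6 - 2*n (d(n, a) = -6 + 2*(6 - n) = -6 + (12 - 2*n) = 6 - 2*n)
C(I) = 3 - I
J(o) = -5/o
u(h) = 1 (u(h) = (-5/(-5))³ = (-5*(-⅕))³ = 1³ = 1)
c = 1 (c = 1/1 = 1)
-46*(-4 + C(6)*5) + c = -46*(-4 + (3 - 1*6)*5) + 1 = -46*(-4 + (3 - 6)*5) + 1 = -46*(-4 - 3*5) + 1 = -46*(-4 - 15) + 1 = -46*(-19) + 1 = 874 + 1 = 875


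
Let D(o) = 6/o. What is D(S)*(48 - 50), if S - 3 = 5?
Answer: -3/2 ≈ -1.5000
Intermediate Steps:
S = 8 (S = 3 + 5 = 8)
D(S)*(48 - 50) = (6/8)*(48 - 50) = (6*(⅛))*(-2) = (¾)*(-2) = -3/2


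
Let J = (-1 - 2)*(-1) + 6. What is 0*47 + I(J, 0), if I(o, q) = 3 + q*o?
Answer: 3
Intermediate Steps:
J = 9 (J = -3*(-1) + 6 = 3 + 6 = 9)
I(o, q) = 3 + o*q
0*47 + I(J, 0) = 0*47 + (3 + 9*0) = 0 + (3 + 0) = 0 + 3 = 3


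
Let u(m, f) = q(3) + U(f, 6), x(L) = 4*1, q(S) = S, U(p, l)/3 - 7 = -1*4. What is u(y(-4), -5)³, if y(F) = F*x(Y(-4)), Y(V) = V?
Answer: 1728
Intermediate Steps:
U(p, l) = 9 (U(p, l) = 21 + 3*(-1*4) = 21 + 3*(-4) = 21 - 12 = 9)
x(L) = 4
y(F) = 4*F (y(F) = F*4 = 4*F)
u(m, f) = 12 (u(m, f) = 3 + 9 = 12)
u(y(-4), -5)³ = 12³ = 1728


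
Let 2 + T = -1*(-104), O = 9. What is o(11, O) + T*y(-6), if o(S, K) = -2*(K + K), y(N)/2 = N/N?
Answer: 168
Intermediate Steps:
T = 102 (T = -2 - 1*(-104) = -2 + 104 = 102)
y(N) = 2 (y(N) = 2*(N/N) = 2*1 = 2)
o(S, K) = -4*K
o(11, O) + T*y(-6) = -4*9 + 102*2 = -36 + 204 = 168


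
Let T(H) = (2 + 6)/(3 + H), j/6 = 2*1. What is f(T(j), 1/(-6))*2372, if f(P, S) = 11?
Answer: 26092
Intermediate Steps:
j = 12 (j = 6*(2*1) = 6*2 = 12)
T(H) = 8/(3 + H)
f(T(j), 1/(-6))*2372 = 11*2372 = 26092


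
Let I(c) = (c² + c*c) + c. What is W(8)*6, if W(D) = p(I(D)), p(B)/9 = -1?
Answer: -54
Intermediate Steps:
I(c) = c + 2*c² (I(c) = (c² + c²) + c = 2*c² + c = c + 2*c²)
p(B) = -9 (p(B) = 9*(-1) = -9)
W(D) = -9
W(8)*6 = -9*6 = -54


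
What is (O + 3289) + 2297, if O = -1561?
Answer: 4025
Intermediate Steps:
(O + 3289) + 2297 = (-1561 + 3289) + 2297 = 1728 + 2297 = 4025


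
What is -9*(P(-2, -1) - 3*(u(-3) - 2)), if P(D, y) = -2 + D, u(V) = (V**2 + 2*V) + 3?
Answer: 144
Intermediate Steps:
u(V) = 3 + V**2 + 2*V
-9*(P(-2, -1) - 3*(u(-3) - 2)) = -9*((-2 - 2) - 3*((3 + (-3)**2 + 2*(-3)) - 2)) = -9*(-4 - 3*((3 + 9 - 6) - 2)) = -9*(-4 - 3*(6 - 2)) = -9*(-4 - 3*4) = -9*(-4 - 12) = -9*(-16) = 144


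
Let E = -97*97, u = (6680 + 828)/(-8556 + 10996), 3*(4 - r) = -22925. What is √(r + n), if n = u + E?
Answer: I*√5894922270/1830 ≈ 41.955*I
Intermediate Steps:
r = 22937/3 (r = 4 - ⅓*(-22925) = 4 + 22925/3 = 22937/3 ≈ 7645.7)
u = 1877/610 (u = 7508/2440 = 7508*(1/2440) = 1877/610 ≈ 3.0770)
E = -9409
n = -5737613/610 (n = 1877/610 - 9409 = -5737613/610 ≈ -9405.9)
√(r + n) = √(22937/3 - 5737613/610) = √(-3221269/1830) = I*√5894922270/1830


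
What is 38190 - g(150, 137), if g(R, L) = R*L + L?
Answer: 17503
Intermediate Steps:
g(R, L) = L + L*R (g(R, L) = L*R + L = L + L*R)
38190 - g(150, 137) = 38190 - 137*(1 + 150) = 38190 - 137*151 = 38190 - 1*20687 = 38190 - 20687 = 17503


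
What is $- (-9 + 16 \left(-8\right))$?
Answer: $137$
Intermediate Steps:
$- (-9 + 16 \left(-8\right)) = - (-9 - 128) = \left(-1\right) \left(-137\right) = 137$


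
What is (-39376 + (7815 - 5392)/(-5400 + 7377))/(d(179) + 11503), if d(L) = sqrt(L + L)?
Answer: -895438715287/261593973027 + 77843929*sqrt(358)/261593973027 ≈ -3.4174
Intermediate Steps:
d(L) = sqrt(2)*sqrt(L) (d(L) = sqrt(2*L) = sqrt(2)*sqrt(L))
(-39376 + (7815 - 5392)/(-5400 + 7377))/(d(179) + 11503) = (-39376 + (7815 - 5392)/(-5400 + 7377))/(sqrt(2)*sqrt(179) + 11503) = (-39376 + 2423/1977)/(sqrt(358) + 11503) = (-39376 + 2423*(1/1977))/(11503 + sqrt(358)) = (-39376 + 2423/1977)/(11503 + sqrt(358)) = -77843929/(1977*(11503 + sqrt(358)))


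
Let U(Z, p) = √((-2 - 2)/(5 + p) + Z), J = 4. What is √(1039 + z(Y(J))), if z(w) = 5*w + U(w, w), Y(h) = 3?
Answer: √(4216 + 2*√10)/2 ≈ 32.490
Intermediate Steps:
U(Z, p) = √(Z - 4/(5 + p)) (U(Z, p) = √(-4/(5 + p) + Z) = √(Z - 4/(5 + p)))
z(w) = √((-4 + w*(5 + w))/(5 + w)) + 5*w (z(w) = 5*w + √((-4 + w*(5 + w))/(5 + w)) = √((-4 + w*(5 + w))/(5 + w)) + 5*w)
√(1039 + z(Y(J))) = √(1039 + (√((-4 + 3*(5 + 3))/(5 + 3)) + 5*3)) = √(1039 + (√((-4 + 3*8)/8) + 15)) = √(1039 + (√((-4 + 24)/8) + 15)) = √(1039 + (√((⅛)*20) + 15)) = √(1039 + (√(5/2) + 15)) = √(1039 + (√10/2 + 15)) = √(1039 + (15 + √10/2)) = √(1054 + √10/2)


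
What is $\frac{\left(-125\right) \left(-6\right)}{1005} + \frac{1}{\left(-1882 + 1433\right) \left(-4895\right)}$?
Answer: $\frac{109892817}{147256285} \approx 0.74627$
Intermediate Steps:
$\frac{\left(-125\right) \left(-6\right)}{1005} + \frac{1}{\left(-1882 + 1433\right) \left(-4895\right)} = 750 \cdot \frac{1}{1005} + \frac{1}{-449} \left(- \frac{1}{4895}\right) = \frac{50}{67} - - \frac{1}{2197855} = \frac{50}{67} + \frac{1}{2197855} = \frac{109892817}{147256285}$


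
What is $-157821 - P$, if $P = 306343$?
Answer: $-464164$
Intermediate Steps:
$-157821 - P = -157821 - 306343 = -464164$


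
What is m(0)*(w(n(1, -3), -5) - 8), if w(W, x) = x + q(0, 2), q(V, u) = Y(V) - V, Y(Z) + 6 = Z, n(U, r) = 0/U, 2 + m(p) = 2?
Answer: 0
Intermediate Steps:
m(p) = 0 (m(p) = -2 + 2 = 0)
n(U, r) = 0
Y(Z) = -6 + Z
q(V, u) = -6 (q(V, u) = (-6 + V) - V = -6)
w(W, x) = -6 + x (w(W, x) = x - 6 = -6 + x)
m(0)*(w(n(1, -3), -5) - 8) = 0*((-6 - 5) - 8) = 0*(-11 - 8) = 0*(-19) = 0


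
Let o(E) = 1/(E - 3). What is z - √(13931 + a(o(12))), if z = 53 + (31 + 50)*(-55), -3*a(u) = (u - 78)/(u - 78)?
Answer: -4402 - 8*√1959/3 ≈ -4520.0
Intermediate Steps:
o(E) = 1/(-3 + E)
a(u) = -⅓ (a(u) = -(u - 78)/(3*(u - 78)) = -(-78 + u)/(3*(-78 + u)) = -⅓*1 = -⅓)
z = -4402 (z = 53 + 81*(-55) = 53 - 4455 = -4402)
z - √(13931 + a(o(12))) = -4402 - √(13931 - ⅓) = -4402 - √(41792/3) = -4402 - 8*√1959/3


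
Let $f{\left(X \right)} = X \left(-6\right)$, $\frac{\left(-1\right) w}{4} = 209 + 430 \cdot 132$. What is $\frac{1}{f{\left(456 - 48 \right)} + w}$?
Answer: $- \frac{1}{230324} \approx -4.3417 \cdot 10^{-6}$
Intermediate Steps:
$w = -227876$ ($w = - 4 \left(209 + 430 \cdot 132\right) = - 4 \left(209 + 56760\right) = \left(-4\right) 56969 = -227876$)
$f{\left(X \right)} = - 6 X$
$\frac{1}{f{\left(456 - 48 \right)} + w} = \frac{1}{- 6 \left(456 - 48\right) - 227876} = \frac{1}{\left(-6\right) 408 - 227876} = \frac{1}{-2448 - 227876} = \frac{1}{-230324} = - \frac{1}{230324}$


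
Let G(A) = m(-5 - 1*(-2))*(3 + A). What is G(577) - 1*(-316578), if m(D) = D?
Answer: 314838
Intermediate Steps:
G(A) = -9 - 3*A (G(A) = (-5 - 1*(-2))*(3 + A) = (-5 + 2)*(3 + A) = -3*(3 + A) = -9 - 3*A)
G(577) - 1*(-316578) = (-9 - 3*577) - 1*(-316578) = (-9 - 1731) + 316578 = -1740 + 316578 = 314838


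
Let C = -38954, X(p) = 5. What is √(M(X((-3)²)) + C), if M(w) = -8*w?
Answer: I*√38994 ≈ 197.47*I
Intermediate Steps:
√(M(X((-3)²)) + C) = √(-8*5 - 38954) = √(-40 - 38954) = √(-38994) = I*√38994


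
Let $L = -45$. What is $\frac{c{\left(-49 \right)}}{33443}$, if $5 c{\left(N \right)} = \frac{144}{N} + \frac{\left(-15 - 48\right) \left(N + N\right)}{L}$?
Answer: $- \frac{34334}{40967675} \approx -0.00083808$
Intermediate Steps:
$c{\left(N \right)} = \frac{14 N}{25} + \frac{144}{5 N}$ ($c{\left(N \right)} = \frac{\frac{144}{N} + \frac{\left(-15 - 48\right) \left(N + N\right)}{-45}}{5} = \frac{\frac{144}{N} + - 63 \cdot 2 N \left(- \frac{1}{45}\right)}{5} = \frac{\frac{144}{N} + - 126 N \left(- \frac{1}{45}\right)}{5} = \frac{\frac{144}{N} + \frac{14 N}{5}}{5} = \frac{14 N}{25} + \frac{144}{5 N}$)
$\frac{c{\left(-49 \right)}}{33443} = \frac{\frac{2}{25} \frac{1}{-49} \left(360 + 7 \left(-49\right)^{2}\right)}{33443} = \frac{2}{25} \left(- \frac{1}{49}\right) \left(360 + 7 \cdot 2401\right) \frac{1}{33443} = \frac{2}{25} \left(- \frac{1}{49}\right) \left(360 + 16807\right) \frac{1}{33443} = \frac{2}{25} \left(- \frac{1}{49}\right) 17167 \cdot \frac{1}{33443} = \left(- \frac{34334}{1225}\right) \frac{1}{33443} = - \frac{34334}{40967675}$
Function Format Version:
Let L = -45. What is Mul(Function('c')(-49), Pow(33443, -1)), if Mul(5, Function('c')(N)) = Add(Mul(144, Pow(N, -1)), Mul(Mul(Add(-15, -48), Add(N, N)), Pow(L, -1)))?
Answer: Rational(-34334, 40967675) ≈ -0.00083808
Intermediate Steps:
Function('c')(N) = Add(Mul(Rational(14, 25), N), Mul(Rational(144, 5), Pow(N, -1))) (Function('c')(N) = Mul(Rational(1, 5), Add(Mul(144, Pow(N, -1)), Mul(Mul(Add(-15, -48), Add(N, N)), Pow(-45, -1)))) = Mul(Rational(1, 5), Add(Mul(144, Pow(N, -1)), Mul(Mul(-63, Mul(2, N)), Rational(-1, 45)))) = Mul(Rational(1, 5), Add(Mul(144, Pow(N, -1)), Mul(Mul(-126, N), Rational(-1, 45)))) = Mul(Rational(1, 5), Add(Mul(144, Pow(N, -1)), Mul(Rational(14, 5), N))) = Add(Mul(Rational(14, 25), N), Mul(Rational(144, 5), Pow(N, -1))))
Mul(Function('c')(-49), Pow(33443, -1)) = Mul(Mul(Rational(2, 25), Pow(-49, -1), Add(360, Mul(7, Pow(-49, 2)))), Pow(33443, -1)) = Mul(Mul(Rational(2, 25), Rational(-1, 49), Add(360, Mul(7, 2401))), Rational(1, 33443)) = Mul(Mul(Rational(2, 25), Rational(-1, 49), Add(360, 16807)), Rational(1, 33443)) = Mul(Mul(Rational(2, 25), Rational(-1, 49), 17167), Rational(1, 33443)) = Mul(Rational(-34334, 1225), Rational(1, 33443)) = Rational(-34334, 40967675)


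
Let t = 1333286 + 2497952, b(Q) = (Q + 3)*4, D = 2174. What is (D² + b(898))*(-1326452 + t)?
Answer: 11847337205680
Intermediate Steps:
b(Q) = 12 + 4*Q (b(Q) = (3 + Q)*4 = 12 + 4*Q)
t = 3831238
(D² + b(898))*(-1326452 + t) = (2174² + (12 + 4*898))*(-1326452 + 3831238) = (4726276 + (12 + 3592))*2504786 = (4726276 + 3604)*2504786 = 4729880*2504786 = 11847337205680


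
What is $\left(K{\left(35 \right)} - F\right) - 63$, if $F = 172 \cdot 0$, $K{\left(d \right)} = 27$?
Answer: $-36$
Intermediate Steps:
$F = 0$
$\left(K{\left(35 \right)} - F\right) - 63 = \left(27 - 0\right) - 63 = \left(27 + 0\right) - 63 = 27 - 63 = -36$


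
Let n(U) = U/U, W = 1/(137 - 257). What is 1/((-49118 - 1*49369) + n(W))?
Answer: -1/98486 ≈ -1.0154e-5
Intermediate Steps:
W = -1/120 (W = 1/(-120) = -1/120 ≈ -0.0083333)
n(U) = 1
1/((-49118 - 1*49369) + n(W)) = 1/((-49118 - 1*49369) + 1) = 1/((-49118 - 49369) + 1) = 1/(-98487 + 1) = 1/(-98486) = -1/98486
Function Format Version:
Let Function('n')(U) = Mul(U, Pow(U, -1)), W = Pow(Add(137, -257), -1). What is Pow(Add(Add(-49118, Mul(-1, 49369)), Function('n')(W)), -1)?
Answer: Rational(-1, 98486) ≈ -1.0154e-5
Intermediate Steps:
W = Rational(-1, 120) (W = Pow(-120, -1) = Rational(-1, 120) ≈ -0.0083333)
Function('n')(U) = 1
Pow(Add(Add(-49118, Mul(-1, 49369)), Function('n')(W)), -1) = Pow(Add(Add(-49118, Mul(-1, 49369)), 1), -1) = Pow(Add(Add(-49118, -49369), 1), -1) = Pow(Add(-98487, 1), -1) = Pow(-98486, -1) = Rational(-1, 98486)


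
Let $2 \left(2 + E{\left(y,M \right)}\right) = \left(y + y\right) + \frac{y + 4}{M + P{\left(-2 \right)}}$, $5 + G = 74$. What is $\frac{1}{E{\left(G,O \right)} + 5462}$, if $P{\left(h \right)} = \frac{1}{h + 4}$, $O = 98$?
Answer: $\frac{197}{1089286} \approx 0.00018085$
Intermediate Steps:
$G = 69$ ($G = -5 + 74 = 69$)
$P{\left(h \right)} = \frac{1}{4 + h}$
$E{\left(y,M \right)} = -2 + y + \frac{4 + y}{2 \left(\frac{1}{2} + M\right)}$ ($E{\left(y,M \right)} = -2 + \frac{\left(y + y\right) + \frac{y + 4}{M + \frac{1}{4 - 2}}}{2} = -2 + \frac{2 y + \frac{4 + y}{M + \frac{1}{2}}}{2} = -2 + \frac{2 y + \frac{4 + y}{\frac{1}{2} + M}}{2} = -2 + \left(y + \frac{4 + y}{2 \left(\frac{1}{2} + M\right)}\right) = -2 + y + \frac{4 + y}{2 \left(\frac{1}{2} + M\right)}$)
$\frac{1}{E{\left(G,O \right)} + 5462} = \frac{1}{\frac{2 \left(1 + 69 - 196 + 98 \cdot 69\right)}{1 + 2 \cdot 98} + 5462} = \frac{1}{\frac{2 \left(1 + 69 - 196 + 6762\right)}{1 + 196} + 5462} = \frac{1}{2 \cdot \frac{1}{197} \cdot 6636 + 5462} = \frac{1}{\frac{13272}{197} + 5462} = \frac{1}{\frac{1089286}{197}} = \frac{197}{1089286}$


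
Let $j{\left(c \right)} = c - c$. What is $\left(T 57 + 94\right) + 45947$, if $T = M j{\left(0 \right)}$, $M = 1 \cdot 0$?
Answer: $46041$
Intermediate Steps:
$j{\left(c \right)} = 0$
$M = 0$
$T = 0$ ($T = 0 \cdot 0 = 0$)
$\left(T 57 + 94\right) + 45947 = \left(0 \cdot 57 + 94\right) + 45947 = \left(0 + 94\right) + 45947 = 94 + 45947 = 46041$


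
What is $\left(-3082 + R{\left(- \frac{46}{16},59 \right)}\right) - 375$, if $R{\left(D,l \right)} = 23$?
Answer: $-3434$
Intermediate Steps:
$\left(-3082 + R{\left(- \frac{46}{16},59 \right)}\right) - 375 = \left(-3082 + 23\right) - 375 = -3059 - 375 = -3434$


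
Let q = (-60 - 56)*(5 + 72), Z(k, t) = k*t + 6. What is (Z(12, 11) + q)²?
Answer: 77334436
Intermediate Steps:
Z(k, t) = 6 + k*t
q = -8932 (q = -116*77 = -8932)
(Z(12, 11) + q)² = ((6 + 12*11) - 8932)² = ((6 + 132) - 8932)² = (138 - 8932)² = (-8794)² = 77334436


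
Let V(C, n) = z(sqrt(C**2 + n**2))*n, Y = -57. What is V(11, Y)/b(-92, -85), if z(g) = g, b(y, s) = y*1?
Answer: 57*sqrt(3370)/92 ≈ 35.967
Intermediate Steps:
b(y, s) = y
V(C, n) = n*sqrt(C**2 + n**2) (V(C, n) = sqrt(C**2 + n**2)*n = n*sqrt(C**2 + n**2))
V(11, Y)/b(-92, -85) = -57*sqrt(11**2 + (-57)**2)/(-92) = -57*sqrt(121 + 3249)*(-1/92) = -57*sqrt(3370)*(-1/92) = 57*sqrt(3370)/92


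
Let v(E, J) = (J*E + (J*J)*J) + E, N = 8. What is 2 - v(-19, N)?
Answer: -339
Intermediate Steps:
v(E, J) = E + J³ + E*J (v(E, J) = (E*J + J²*J) + E = (E*J + J³) + E = (J³ + E*J) + E = E + J³ + E*J)
2 - v(-19, N) = 2 - (-19 + 8³ - 19*8) = 2 - (-19 + 512 - 152) = 2 - 1*341 = 2 - 341 = -339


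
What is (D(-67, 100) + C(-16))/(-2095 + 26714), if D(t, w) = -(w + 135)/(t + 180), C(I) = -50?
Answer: -5885/2781947 ≈ -0.0021154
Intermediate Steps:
D(t, w) = -(135 + w)/(180 + t)
(D(-67, 100) + C(-16))/(-2095 + 26714) = ((-135 - 1*100)/(180 - 67) - 50)/(-2095 + 26714) = ((-135 - 100)/113 - 50)/24619 = ((1/113)*(-235) - 50)*(1/24619) = (-235/113 - 50)*(1/24619) = -5885/113*1/24619 = -5885/2781947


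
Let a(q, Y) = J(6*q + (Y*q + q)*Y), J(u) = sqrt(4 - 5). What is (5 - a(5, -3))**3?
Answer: (5 - I)**3 ≈ 110.0 - 74.0*I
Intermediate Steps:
J(u) = I (J(u) = sqrt(-1) = I)
a(q, Y) = I
(5 - a(5, -3))**3 = (5 - I)**3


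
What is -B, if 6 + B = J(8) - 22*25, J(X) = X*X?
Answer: 492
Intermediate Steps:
J(X) = X²
B = -492 (B = -6 + (8² - 22*25) = -6 + (64 - 550) = -6 - 486 = -492)
-B = -1*(-492) = 492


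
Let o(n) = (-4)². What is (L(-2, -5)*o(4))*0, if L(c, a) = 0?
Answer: 0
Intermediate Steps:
o(n) = 16
(L(-2, -5)*o(4))*0 = (0*16)*0 = 0*0 = 0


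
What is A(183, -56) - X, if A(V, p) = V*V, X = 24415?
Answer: 9074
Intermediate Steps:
A(V, p) = V²
A(183, -56) - X = 183² - 1*24415 = 33489 - 24415 = 9074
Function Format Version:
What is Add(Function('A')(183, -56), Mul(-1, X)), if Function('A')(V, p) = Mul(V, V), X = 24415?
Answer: 9074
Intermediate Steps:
Function('A')(V, p) = Pow(V, 2)
Add(Function('A')(183, -56), Mul(-1, X)) = Add(Pow(183, 2), Mul(-1, 24415)) = Add(33489, -24415) = 9074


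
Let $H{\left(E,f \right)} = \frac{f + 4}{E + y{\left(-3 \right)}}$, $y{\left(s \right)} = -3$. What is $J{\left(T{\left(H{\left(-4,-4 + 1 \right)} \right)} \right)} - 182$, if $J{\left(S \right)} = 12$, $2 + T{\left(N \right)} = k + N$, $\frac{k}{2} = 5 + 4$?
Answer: $-170$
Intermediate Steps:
$k = 18$ ($k = 2 \left(5 + 4\right) = 2 \cdot 9 = 18$)
$H{\left(E,f \right)} = \frac{4 + f}{-3 + E}$ ($H{\left(E,f \right)} = \frac{f + 4}{E - 3} = \frac{4 + f}{-3 + E}$)
$T{\left(N \right)} = 16 + N$ ($T{\left(N \right)} = -2 + \left(18 + N\right) = 16 + N$)
$J{\left(T{\left(H{\left(-4,-4 + 1 \right)} \right)} \right)} - 182 = 12 - 182 = -170$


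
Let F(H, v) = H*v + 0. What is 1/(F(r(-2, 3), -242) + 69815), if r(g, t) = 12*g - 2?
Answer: 1/76107 ≈ 1.3139e-5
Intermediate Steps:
r(g, t) = -2 + 12*g
F(H, v) = H*v
1/(F(r(-2, 3), -242) + 69815) = 1/((-2 + 12*(-2))*(-242) + 69815) = 1/((-2 - 24)*(-242) + 69815) = 1/(-26*(-242) + 69815) = 1/(6292 + 69815) = 1/76107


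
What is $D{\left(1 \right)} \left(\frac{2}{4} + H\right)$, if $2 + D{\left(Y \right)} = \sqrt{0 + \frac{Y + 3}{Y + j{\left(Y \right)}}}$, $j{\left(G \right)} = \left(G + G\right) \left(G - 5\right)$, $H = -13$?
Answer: $25 - \frac{25 i \sqrt{7}}{7} \approx 25.0 - 9.4491 i$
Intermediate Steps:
$j{\left(G \right)} = 2 G \left(-5 + G\right)$
$D{\left(Y \right)} = -2 + \sqrt{\frac{3 + Y}{Y + 2 Y \left(-5 + Y\right)}}$ ($D{\left(Y \right)} = -2 + \sqrt{0 + \frac{Y + 3}{Y + 2 Y \left(-5 + Y\right)}} = -2 + \sqrt{0 + \frac{3 + Y}{Y + 2 Y \left(-5 + Y\right)}} = -2 + \sqrt{\frac{3 + Y}{Y + 2 Y \left(-5 + Y\right)}}$)
$D{\left(1 \right)} \left(\frac{2}{4} + H\right) = \left(-2 + \sqrt{\frac{3 + 1}{1 \left(-9 + 2 \cdot 1\right)}}\right) \left(\frac{2}{4} - 13\right) = \left(-2 + \sqrt{1 \frac{1}{-9 + 2} \cdot 4}\right) \left(2 \cdot \frac{1}{4} - 13\right) = \left(-2 + \sqrt{1 \frac{1}{-7} \cdot 4}\right) \left(\frac{1}{2} - 13\right) = \left(-2 + \sqrt{1 \left(- \frac{1}{7}\right) 4}\right) \left(- \frac{25}{2}\right) = \left(-2 + \sqrt{- \frac{4}{7}}\right) \left(- \frac{25}{2}\right) = \left(-2 + \frac{2 i \sqrt{7}}{7}\right) \left(- \frac{25}{2}\right) = 25 - \frac{25 i \sqrt{7}}{7}$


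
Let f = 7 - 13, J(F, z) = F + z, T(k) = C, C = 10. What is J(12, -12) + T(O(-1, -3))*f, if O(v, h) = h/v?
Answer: -60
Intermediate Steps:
T(k) = 10
f = -6
J(12, -12) + T(O(-1, -3))*f = (12 - 12) + 10*(-6) = 0 - 60 = -60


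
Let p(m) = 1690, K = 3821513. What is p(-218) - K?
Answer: -3819823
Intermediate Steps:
p(-218) - K = 1690 - 1*3821513 = 1690 - 3821513 = -3819823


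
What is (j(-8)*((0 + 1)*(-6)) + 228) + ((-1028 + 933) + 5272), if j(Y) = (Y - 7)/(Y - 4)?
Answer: 10795/2 ≈ 5397.5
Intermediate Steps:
j(Y) = (-7 + Y)/(-4 + Y)
(j(-8)*((0 + 1)*(-6)) + 228) + ((-1028 + 933) + 5272) = (((-7 - 8)/(-4 - 8))*((0 + 1)*(-6)) + 228) + ((-1028 + 933) + 5272) = ((-15/(-12))*(1*(-6)) + 228) + (-95 + 5272) = (-1/12*(-15)*(-6) + 228) + 5177 = ((5/4)*(-6) + 228) + 5177 = (-15/2 + 228) + 5177 = 441/2 + 5177 = 10795/2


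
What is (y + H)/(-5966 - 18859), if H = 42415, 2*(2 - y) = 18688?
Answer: -33073/24825 ≈ -1.3322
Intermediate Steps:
y = -9342 (y = 2 - ½*18688 = 2 - 9344 = -9342)
(y + H)/(-5966 - 18859) = (-9342 + 42415)/(-5966 - 18859) = 33073/(-24825) = 33073*(-1/24825) = -33073/24825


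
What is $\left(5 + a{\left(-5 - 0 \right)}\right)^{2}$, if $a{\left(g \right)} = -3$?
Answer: $4$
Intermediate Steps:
$\left(5 + a{\left(-5 - 0 \right)}\right)^{2} = \left(5 - 3\right)^{2} = 2^{2} = 4$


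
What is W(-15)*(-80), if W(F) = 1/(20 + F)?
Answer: -16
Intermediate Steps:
W(-15)*(-80) = -80/(20 - 15) = -80/5 = (1/5)*(-80) = -16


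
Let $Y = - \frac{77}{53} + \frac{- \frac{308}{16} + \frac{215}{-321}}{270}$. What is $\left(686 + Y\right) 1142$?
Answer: $\frac{7181205195929}{9187020} \approx 7.8167 \cdot 10^{5}$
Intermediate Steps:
$Y = - \frac{28049941}{18374040}$ ($Y = \left(-77\right) \frac{1}{53} + \left(\left(-308\right) \frac{1}{16} + 215 \left(- \frac{1}{321}\right)\right) \frac{1}{270} = - \frac{77}{53} + \left(- \frac{77}{4} - \frac{215}{321}\right) \frac{1}{270} = - \frac{77}{53} - \frac{25577}{346680} = - \frac{28049941}{18374040} \approx -1.5266$)
$\left(686 + Y\right) 1142 = \left(686 - \frac{28049941}{18374040}\right) 1142 = \frac{12576541499}{18374040} \cdot 1142 = \frac{7181205195929}{9187020}$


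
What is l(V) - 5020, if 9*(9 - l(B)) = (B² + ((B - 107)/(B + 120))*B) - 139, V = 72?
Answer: -401047/72 ≈ -5570.1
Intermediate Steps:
l(B) = 220/9 - B²/9 - B*(-107 + B)/(9*(120 + B)) (l(B) = 9 - ((B² + ((B - 107)/(B + 120))*B) - 139)/9 = 9 - ((B² + ((-107 + B)/(120 + B))*B) - 139)/9 = 9 - ((B² + B*(-107 + B)/(120 + B)) - 139)/9 = 9 - (-139 + B² + B*(-107 + B)/(120 + B))/9 = 9 + (139/9 - B²/9 - B*(-107 + B)/(9*(120 + B))) = 220/9 - B²/9 - B*(-107 + B)/(9*(120 + B)))
l(V) - 5020 = (26400 - 1*72³ - 121*72² + 327*72)/(9*(120 + 72)) - 5020 = (⅑)*(26400 - 1*373248 - 121*5184 + 23544)/192 - 5020 = (⅑)*(1/192)*(26400 - 373248 - 627264 + 23544) - 5020 = (⅑)*(1/192)*(-950568) - 5020 = -39607/72 - 5020 = -401047/72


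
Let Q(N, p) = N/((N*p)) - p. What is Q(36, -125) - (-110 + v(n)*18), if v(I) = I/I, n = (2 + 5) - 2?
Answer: 27124/125 ≈ 216.99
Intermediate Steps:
n = 5 (n = 7 - 2 = 5)
v(I) = 1
Q(N, p) = 1/p - p (Q(N, p) = N*(1/(N*p)) - p = 1/p - p)
Q(36, -125) - (-110 + v(n)*18) = (1/(-125) - 1*(-125)) - (-110 + 1*18) = (-1/125 + 125) - (-110 + 18) = 15624/125 - 1*(-92) = 15624/125 + 92 = 27124/125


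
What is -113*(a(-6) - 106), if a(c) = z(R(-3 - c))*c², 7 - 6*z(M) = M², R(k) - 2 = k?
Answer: 24182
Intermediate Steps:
R(k) = 2 + k
z(M) = 7/6 - M²/6
a(c) = c²*(7/6 - (-1 - c)²/6) (a(c) = (7/6 - (2 + (-3 - c))²/6)*c² = (7/6 - (-1 - c)²/6)*c² = c²*(7/6 - (-1 - c)²/6))
-113*(a(-6) - 106) = -113*((⅙)*(-6)²*(7 - (1 - 6)²) - 106) = -113*((⅙)*36*(7 - 1*(-5)²) - 106) = -113*((⅙)*36*(7 - 1*25) - 106) = -113*((⅙)*36*(7 - 25) - 106) = -113*((⅙)*36*(-18) - 106) = -113*(-108 - 106) = -113*(-214) = 24182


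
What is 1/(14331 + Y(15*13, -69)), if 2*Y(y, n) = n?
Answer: 2/28593 ≈ 6.9947e-5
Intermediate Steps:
Y(y, n) = n/2
1/(14331 + Y(15*13, -69)) = 1/(14331 + (½)*(-69)) = 1/(14331 - 69/2) = 1/(28593/2) = 2/28593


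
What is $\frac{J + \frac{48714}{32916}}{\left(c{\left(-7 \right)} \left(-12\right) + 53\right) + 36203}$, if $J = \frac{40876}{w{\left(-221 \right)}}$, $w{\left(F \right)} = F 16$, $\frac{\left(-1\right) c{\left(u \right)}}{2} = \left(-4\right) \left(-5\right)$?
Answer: $- \frac{1880163}{6852145664} \approx -0.00027439$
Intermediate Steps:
$c{\left(u \right)} = -40$ ($c{\left(u \right)} = - 2 \left(\left(-4\right) \left(-5\right)\right) = \left(-2\right) 20 = -40$)
$w{\left(F \right)} = 16 F$
$J = - \frac{10219}{884}$ ($J = \frac{40876}{16 \left(-221\right)} = \frac{40876}{-3536} = 40876 \left(- \frac{1}{3536}\right) = - \frac{10219}{884} \approx -11.56$)
$\frac{J + \frac{48714}{32916}}{\left(c{\left(-7 \right)} \left(-12\right) + 53\right) + 36203} = \frac{- \frac{10219}{884} + \frac{48714}{32916}}{\left(\left(-40\right) \left(-12\right) + 53\right) + 36203} = \frac{- \frac{10219}{884} + 48714 \cdot \frac{1}{32916}}{\left(480 + 53\right) + 36203} = \frac{- \frac{10219}{884} + \frac{8119}{5486}}{533 + 36203} = - \frac{1880163}{186524 \cdot 36736} = \left(- \frac{1880163}{186524}\right) \frac{1}{36736} = - \frac{1880163}{6852145664}$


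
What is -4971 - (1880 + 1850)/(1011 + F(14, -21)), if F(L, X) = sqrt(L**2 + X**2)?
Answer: -2540783997/510742 + 13055*sqrt(13)/510742 ≈ -4974.6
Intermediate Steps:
-4971 - (1880 + 1850)/(1011 + F(14, -21)) = -4971 - (1880 + 1850)/(1011 + sqrt(14**2 + (-21)**2)) = -4971 - 3730/(1011 + sqrt(196 + 441)) = -4971 - 3730/(1011 + sqrt(637)) = -4971 - 3730/(1011 + 7*sqrt(13))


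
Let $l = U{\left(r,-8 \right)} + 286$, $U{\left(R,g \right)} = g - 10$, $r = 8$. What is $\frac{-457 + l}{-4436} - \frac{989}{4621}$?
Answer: $- \frac{3513835}{20498756} \approx -0.17142$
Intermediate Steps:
$U{\left(R,g \right)} = -10 + g$
$l = 268$ ($l = \left(-10 - 8\right) + 286 = -18 + 286 = 268$)
$\frac{-457 + l}{-4436} - \frac{989}{4621} = \frac{-457 + 268}{-4436} - \frac{989}{4621} = \left(-189\right) \left(- \frac{1}{4436}\right) - \frac{989}{4621} = \frac{189}{4436} - \frac{989}{4621} = - \frac{3513835}{20498756}$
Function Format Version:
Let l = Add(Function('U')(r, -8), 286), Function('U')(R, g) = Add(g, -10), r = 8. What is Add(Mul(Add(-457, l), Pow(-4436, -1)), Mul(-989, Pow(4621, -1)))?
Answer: Rational(-3513835, 20498756) ≈ -0.17142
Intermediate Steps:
Function('U')(R, g) = Add(-10, g)
l = 268 (l = Add(Add(-10, -8), 286) = Add(-18, 286) = 268)
Add(Mul(Add(-457, l), Pow(-4436, -1)), Mul(-989, Pow(4621, -1))) = Add(Mul(Add(-457, 268), Pow(-4436, -1)), Mul(-989, Pow(4621, -1))) = Add(Mul(-189, Rational(-1, 4436)), Mul(-989, Rational(1, 4621))) = Add(Rational(189, 4436), Rational(-989, 4621)) = Rational(-3513835, 20498756)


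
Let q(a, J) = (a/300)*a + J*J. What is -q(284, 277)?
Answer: -5774839/75 ≈ -76998.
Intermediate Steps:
q(a, J) = J² + a²/300 (q(a, J) = (a*(1/300))*a + J² = (a/300)*a + J² = a²/300 + J² = J² + a²/300)
-q(284, 277) = -(277² + (1/300)*284²) = -(76729 + (1/300)*80656) = -(76729 + 20164/75) = -1*5774839/75 = -5774839/75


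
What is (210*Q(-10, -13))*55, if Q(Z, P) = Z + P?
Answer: -265650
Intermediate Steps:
Q(Z, P) = P + Z
(210*Q(-10, -13))*55 = (210*(-13 - 10))*55 = (210*(-23))*55 = -4830*55 = -265650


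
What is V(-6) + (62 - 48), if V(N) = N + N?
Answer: 2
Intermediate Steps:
V(N) = 2*N
V(-6) + (62 - 48) = 2*(-6) + (62 - 48) = -12 + 14 = 2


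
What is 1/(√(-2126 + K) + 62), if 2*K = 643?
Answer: 124/11297 - 3*I*√802/11297 ≈ 0.010976 - 0.0075205*I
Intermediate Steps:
K = 643/2 (K = (½)*643 = 643/2 ≈ 321.50)
1/(√(-2126 + K) + 62) = 1/(√(-2126 + 643/2) + 62) = 1/(√(-3609/2) + 62) = 1/(3*I*√802/2 + 62) = 1/(62 + 3*I*√802/2)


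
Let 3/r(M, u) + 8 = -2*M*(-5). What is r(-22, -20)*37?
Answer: -37/76 ≈ -0.48684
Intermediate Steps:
r(M, u) = 3/(-8 + 10*M) (r(M, u) = 3/(-8 - 2*M*(-5)) = 3/(-8 + 10*M))
r(-22, -20)*37 = (3/(2*(-4 + 5*(-22))))*37 = (3/(2*(-4 - 110)))*37 = ((3/2)/(-114))*37 = ((3/2)*(-1/114))*37 = -1/76*37 = -37/76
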